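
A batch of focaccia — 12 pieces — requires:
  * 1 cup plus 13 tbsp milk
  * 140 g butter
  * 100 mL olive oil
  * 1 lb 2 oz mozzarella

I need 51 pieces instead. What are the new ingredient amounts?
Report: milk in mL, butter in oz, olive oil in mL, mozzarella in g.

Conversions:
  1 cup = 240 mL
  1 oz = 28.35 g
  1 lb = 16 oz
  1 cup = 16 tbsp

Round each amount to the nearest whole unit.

milk: 1849 mL; butter: 21 oz; olive oil: 425 mL; mozzarella: 2169 g

Scaling factor: 51/12 = 17/4 = 4.25.
milk: (1 cup + 13 tbsp = 1.8125 cup) × 17/4 × 240 mL/cup ≈ 1849 mL
butter: 140 g × 17/4 ÷ 28.35 g/oz ≈ 21 oz
olive oil: 100 mL × 17/4 = 425 mL
mozzarella: (1 lb + 2 oz = 1.125 lb) × 17/4 × 16 oz/lb × 28.35 g/oz ≈ 2169 g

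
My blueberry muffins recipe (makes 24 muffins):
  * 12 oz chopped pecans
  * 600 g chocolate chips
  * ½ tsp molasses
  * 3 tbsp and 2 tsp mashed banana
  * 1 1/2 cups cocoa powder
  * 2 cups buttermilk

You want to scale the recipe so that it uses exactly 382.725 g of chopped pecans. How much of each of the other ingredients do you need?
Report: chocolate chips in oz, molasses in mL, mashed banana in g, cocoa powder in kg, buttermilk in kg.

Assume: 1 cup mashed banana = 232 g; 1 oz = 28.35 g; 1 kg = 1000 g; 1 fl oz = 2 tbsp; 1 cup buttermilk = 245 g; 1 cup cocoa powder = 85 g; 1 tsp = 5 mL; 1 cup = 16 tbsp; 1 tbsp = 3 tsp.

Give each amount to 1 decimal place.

chocolate chips: 23.8 oz; molasses: 2.8 mL; mashed banana: 59.8 g; cocoa powder: 0.1 kg; buttermilk: 0.6 kg

The original recipe has 340.2 g of chopped pecans, so the scaling factor is 382.725 ÷ 340.2 = 9/8 = 1.125.
chocolate chips: 600 g × 9/8 ÷ 28.35 g/oz ≈ 23.8 oz
molasses: 0.5 tsp × 9/8 × 5 mL/tsp ≈ 2.8 mL
mashed banana: (3 tbsp + 2 tsp = 11/3 tbsp) × 9/8 ÷ 16 tbsp/cup × 232 g/cup ≈ 59.8 g
cocoa powder: 1.5 cup × 9/8 × 85 g/cup ÷ 1000 g/kg ≈ 0.1 kg
buttermilk: 2 cup × 9/8 × 245 g/cup ÷ 1000 g/kg ≈ 0.6 kg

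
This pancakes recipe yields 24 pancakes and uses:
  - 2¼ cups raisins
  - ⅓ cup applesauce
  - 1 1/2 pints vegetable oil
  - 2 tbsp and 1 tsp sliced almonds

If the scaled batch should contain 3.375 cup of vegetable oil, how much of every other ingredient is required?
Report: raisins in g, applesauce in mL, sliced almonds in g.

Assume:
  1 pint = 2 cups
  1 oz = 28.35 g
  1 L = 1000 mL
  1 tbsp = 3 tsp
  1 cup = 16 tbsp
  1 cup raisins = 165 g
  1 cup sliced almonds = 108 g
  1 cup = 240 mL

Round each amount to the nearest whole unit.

The original recipe has 3 cup of vegetable oil, so the scaling factor is 3.375 ÷ 3 = 9/8 = 1.125.
raisins: 2.25 cup × 9/8 × 165 g/cup ≈ 418 g
applesauce: 1/3 cup × 9/8 × 240 mL/cup = 90 mL
sliced almonds: (2 tbsp + 1 tsp = 7/3 tbsp) × 9/8 ÷ 16 tbsp/cup × 108 g/cup ≈ 18 g

raisins: 418 g; applesauce: 90 mL; sliced almonds: 18 g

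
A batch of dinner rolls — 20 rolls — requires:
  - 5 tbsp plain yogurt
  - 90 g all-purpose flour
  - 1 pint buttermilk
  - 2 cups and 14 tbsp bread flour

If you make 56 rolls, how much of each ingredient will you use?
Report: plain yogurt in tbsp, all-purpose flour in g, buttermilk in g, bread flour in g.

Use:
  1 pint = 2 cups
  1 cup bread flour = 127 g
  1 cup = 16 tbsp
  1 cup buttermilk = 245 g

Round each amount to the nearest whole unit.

plain yogurt: 14 tbsp; all-purpose flour: 252 g; buttermilk: 1372 g; bread flour: 1022 g

Scaling factor: 56/20 = 14/5 = 2.8.
plain yogurt: 5 tbsp × 14/5 = 14 tbsp
all-purpose flour: 90 g × 14/5 = 252 g
buttermilk: 1 pint × 14/5 × 2 cup/pint × 245 g/cup = 1372 g
bread flour: (2 cup + 14 tbsp = 2.875 cup) × 14/5 × 127 g/cup ≈ 1022 g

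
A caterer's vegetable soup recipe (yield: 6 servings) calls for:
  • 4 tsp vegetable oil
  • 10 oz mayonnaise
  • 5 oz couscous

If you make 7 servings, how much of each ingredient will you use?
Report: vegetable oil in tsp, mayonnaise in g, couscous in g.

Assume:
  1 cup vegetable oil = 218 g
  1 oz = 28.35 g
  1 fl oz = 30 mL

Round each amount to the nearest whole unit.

vegetable oil: 5 tsp; mayonnaise: 331 g; couscous: 165 g

Scaling factor: 7/6.
vegetable oil: 4 tsp × 7/6 ≈ 5 tsp
mayonnaise: 10 oz × 7/6 × 28.35 g/oz ≈ 331 g
couscous: 5 oz × 7/6 × 28.35 g/oz ≈ 165 g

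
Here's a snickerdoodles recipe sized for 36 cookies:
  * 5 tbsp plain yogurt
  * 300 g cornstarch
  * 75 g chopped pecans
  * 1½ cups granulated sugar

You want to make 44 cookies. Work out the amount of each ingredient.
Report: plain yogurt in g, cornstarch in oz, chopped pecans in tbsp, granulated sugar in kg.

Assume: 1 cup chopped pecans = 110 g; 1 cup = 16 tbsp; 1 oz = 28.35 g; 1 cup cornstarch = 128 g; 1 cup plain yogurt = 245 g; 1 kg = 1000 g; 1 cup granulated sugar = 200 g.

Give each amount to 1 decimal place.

plain yogurt: 93.6 g; cornstarch: 12.9 oz; chopped pecans: 13.3 tbsp; granulated sugar: 0.4 kg

Scaling factor: 44/36 = 11/9.
plain yogurt: 5 tbsp × 11/9 ÷ 16 tbsp/cup × 245 g/cup ≈ 93.6 g
cornstarch: 300 g × 11/9 ÷ 28.35 g/oz ≈ 12.9 oz
chopped pecans: 75 g × 11/9 ÷ 110 g/cup × 16 tbsp/cup ≈ 13.3 tbsp
granulated sugar: 1.5 cup × 11/9 × 200 g/cup ÷ 1000 g/kg ≈ 0.4 kg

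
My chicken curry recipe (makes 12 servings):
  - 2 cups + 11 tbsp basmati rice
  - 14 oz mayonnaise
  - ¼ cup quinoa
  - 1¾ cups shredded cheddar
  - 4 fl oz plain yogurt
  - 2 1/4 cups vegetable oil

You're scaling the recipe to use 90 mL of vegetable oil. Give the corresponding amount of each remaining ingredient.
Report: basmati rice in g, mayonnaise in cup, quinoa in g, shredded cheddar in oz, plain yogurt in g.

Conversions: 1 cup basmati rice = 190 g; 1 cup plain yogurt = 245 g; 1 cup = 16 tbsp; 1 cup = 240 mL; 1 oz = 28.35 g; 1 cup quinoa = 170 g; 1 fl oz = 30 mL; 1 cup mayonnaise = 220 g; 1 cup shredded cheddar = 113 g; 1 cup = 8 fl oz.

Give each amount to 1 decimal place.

basmati rice: 85.1 g; mayonnaise: 0.3 cup; quinoa: 7.1 g; shredded cheddar: 1.2 oz; plain yogurt: 20.4 g

The original recipe has 540 mL of vegetable oil, so the scaling factor is 90 ÷ 540 = 1/6.
basmati rice: (2 cup + 11 tbsp = 2.6875 cup) × 1/6 × 190 g/cup ≈ 85.1 g
mayonnaise: 14 oz × 1/6 × 28.35 g/oz ÷ 220 g/cup ≈ 0.3 cup
quinoa: 0.25 cup × 1/6 × 170 g/cup ≈ 7.1 g
shredded cheddar: 1.75 cup × 1/6 × 113 g/cup ÷ 28.35 g/oz ≈ 1.2 oz
plain yogurt: 4 fl oz × 1/6 ÷ 8 fl oz/cup × 245 g/cup ≈ 20.4 g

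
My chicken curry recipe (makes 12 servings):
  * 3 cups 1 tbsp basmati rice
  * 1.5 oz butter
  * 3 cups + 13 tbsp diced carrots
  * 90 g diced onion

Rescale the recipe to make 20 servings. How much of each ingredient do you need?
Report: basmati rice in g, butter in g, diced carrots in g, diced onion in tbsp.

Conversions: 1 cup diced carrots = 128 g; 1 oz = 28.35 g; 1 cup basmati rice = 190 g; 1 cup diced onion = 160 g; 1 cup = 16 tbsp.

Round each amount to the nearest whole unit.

basmati rice: 970 g; butter: 71 g; diced carrots: 813 g; diced onion: 15 tbsp

Scaling factor: 20/12 = 5/3.
basmati rice: (3 cup + 1 tbsp = 3.0625 cup) × 5/3 × 190 g/cup ≈ 970 g
butter: 1.5 oz × 5/3 × 28.35 g/oz ≈ 71 g
diced carrots: (3 cup + 13 tbsp = 3.8125 cup) × 5/3 × 128 g/cup ≈ 813 g
diced onion: 90 g × 5/3 ÷ 160 g/cup × 16 tbsp/cup = 15 tbsp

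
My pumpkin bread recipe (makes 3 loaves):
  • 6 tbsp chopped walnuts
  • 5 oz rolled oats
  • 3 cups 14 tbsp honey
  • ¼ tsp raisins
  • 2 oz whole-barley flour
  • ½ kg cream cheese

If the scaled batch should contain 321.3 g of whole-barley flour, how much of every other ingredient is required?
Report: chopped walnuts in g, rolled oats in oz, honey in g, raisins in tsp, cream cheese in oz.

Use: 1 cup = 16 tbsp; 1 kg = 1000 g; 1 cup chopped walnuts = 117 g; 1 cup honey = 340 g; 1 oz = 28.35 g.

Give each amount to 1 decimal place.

The original recipe has 56.7 g of whole-barley flour, so the scaling factor is 321.3 ÷ 56.7 = 17/3.
chopped walnuts: 6 tbsp × 17/3 ÷ 16 tbsp/cup × 117 g/cup ≈ 248.6 g
rolled oats: 5 oz × 17/3 ≈ 28.3 oz
honey: (3 cup + 14 tbsp = 3.875 cup) × 17/3 × 340 g/cup ≈ 7465.8 g
raisins: 0.25 tsp × 17/3 ≈ 1.4 tsp
cream cheese: 0.5 kg × 17/3 × 1000 g/kg ÷ 28.35 g/oz ≈ 99.9 oz

chopped walnuts: 248.6 g; rolled oats: 28.3 oz; honey: 7465.8 g; raisins: 1.4 tsp; cream cheese: 99.9 oz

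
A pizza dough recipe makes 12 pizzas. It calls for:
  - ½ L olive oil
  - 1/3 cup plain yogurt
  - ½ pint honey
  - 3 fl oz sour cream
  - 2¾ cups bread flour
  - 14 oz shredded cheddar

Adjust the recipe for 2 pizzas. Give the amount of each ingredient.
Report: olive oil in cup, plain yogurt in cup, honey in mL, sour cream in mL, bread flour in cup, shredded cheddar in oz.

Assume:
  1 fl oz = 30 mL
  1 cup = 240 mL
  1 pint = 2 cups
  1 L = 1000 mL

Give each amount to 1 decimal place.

Scaling factor: 2/12 = 1/6.
olive oil: 0.5 L × 1/6 × 1000 mL/L ÷ 240 mL/cup ≈ 0.3 cup
plain yogurt: 1/3 cup × 1/6 ≈ 0.1 cup
honey: 0.5 pint × 1/6 × 2 cup/pint × 240 mL/cup = 40.0 mL
sour cream: 3 fl oz × 1/6 × 30 mL/fl oz = 15.0 mL
bread flour: 2.75 cup × 1/6 ≈ 0.5 cup
shredded cheddar: 14 oz × 1/6 ≈ 2.3 oz

olive oil: 0.3 cup; plain yogurt: 0.1 cup; honey: 40.0 mL; sour cream: 15.0 mL; bread flour: 0.5 cup; shredded cheddar: 2.3 oz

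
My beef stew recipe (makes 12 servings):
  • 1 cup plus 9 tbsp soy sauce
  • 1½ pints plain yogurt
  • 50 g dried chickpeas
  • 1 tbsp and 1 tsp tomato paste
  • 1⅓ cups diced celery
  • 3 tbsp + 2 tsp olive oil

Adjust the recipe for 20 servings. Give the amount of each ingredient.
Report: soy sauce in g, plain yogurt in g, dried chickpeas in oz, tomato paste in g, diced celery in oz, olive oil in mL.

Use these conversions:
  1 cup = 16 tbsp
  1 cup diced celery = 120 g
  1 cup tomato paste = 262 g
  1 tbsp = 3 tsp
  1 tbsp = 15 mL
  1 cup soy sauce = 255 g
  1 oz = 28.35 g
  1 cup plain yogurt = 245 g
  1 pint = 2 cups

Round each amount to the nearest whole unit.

soy sauce: 664 g; plain yogurt: 1225 g; dried chickpeas: 3 oz; tomato paste: 36 g; diced celery: 9 oz; olive oil: 92 mL

Scaling factor: 20/12 = 5/3.
soy sauce: (1 cup + 9 tbsp = 1.5625 cup) × 5/3 × 255 g/cup ≈ 664 g
plain yogurt: 1.5 pint × 5/3 × 2 cup/pint × 245 g/cup = 1225 g
dried chickpeas: 50 g × 5/3 ÷ 28.35 g/oz ≈ 3 oz
tomato paste: (1 tbsp + 1 tsp = 4/3 tbsp) × 5/3 ÷ 16 tbsp/cup × 262 g/cup ≈ 36 g
diced celery: 4/3 cup × 5/3 × 120 g/cup ÷ 28.35 g/oz ≈ 9 oz
olive oil: (3 tbsp + 2 tsp = 11/3 tbsp) × 5/3 × 15 mL/tbsp ≈ 92 mL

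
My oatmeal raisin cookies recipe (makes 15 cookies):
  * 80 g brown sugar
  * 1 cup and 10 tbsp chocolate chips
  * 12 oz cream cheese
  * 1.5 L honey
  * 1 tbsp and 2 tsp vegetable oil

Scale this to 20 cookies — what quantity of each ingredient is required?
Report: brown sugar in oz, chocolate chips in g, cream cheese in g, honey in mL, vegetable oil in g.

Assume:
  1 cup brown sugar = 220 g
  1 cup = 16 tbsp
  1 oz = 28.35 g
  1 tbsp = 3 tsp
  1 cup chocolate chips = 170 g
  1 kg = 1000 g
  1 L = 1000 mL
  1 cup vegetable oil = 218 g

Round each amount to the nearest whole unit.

Scaling factor: 20/15 = 4/3.
brown sugar: 80 g × 4/3 ÷ 28.35 g/oz ≈ 4 oz
chocolate chips: (1 cup + 10 tbsp = 1.625 cup) × 4/3 × 170 g/cup ≈ 368 g
cream cheese: 12 oz × 4/3 × 28.35 g/oz ≈ 454 g
honey: 1.5 L × 4/3 × 1000 mL/L = 2000 mL
vegetable oil: (1 tbsp + 2 tsp = 5/3 tbsp) × 4/3 ÷ 16 tbsp/cup × 218 g/cup ≈ 30 g

brown sugar: 4 oz; chocolate chips: 368 g; cream cheese: 454 g; honey: 2000 mL; vegetable oil: 30 g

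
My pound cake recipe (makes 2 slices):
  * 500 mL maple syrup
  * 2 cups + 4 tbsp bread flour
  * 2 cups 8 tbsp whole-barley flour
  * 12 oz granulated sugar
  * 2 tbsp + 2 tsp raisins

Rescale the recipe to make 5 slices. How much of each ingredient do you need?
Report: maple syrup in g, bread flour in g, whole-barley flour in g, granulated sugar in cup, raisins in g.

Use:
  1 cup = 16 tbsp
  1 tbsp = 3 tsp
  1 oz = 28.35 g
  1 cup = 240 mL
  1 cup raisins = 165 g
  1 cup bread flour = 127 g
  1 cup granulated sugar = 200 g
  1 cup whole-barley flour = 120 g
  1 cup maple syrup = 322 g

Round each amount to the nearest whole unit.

maple syrup: 1677 g; bread flour: 714 g; whole-barley flour: 750 g; granulated sugar: 4 cup; raisins: 69 g

Scaling factor: 5/2 = 2.5.
maple syrup: 500 mL × 5/2 ÷ 240 mL/cup × 322 g/cup ≈ 1677 g
bread flour: (2 cup + 4 tbsp = 2.25 cup) × 5/2 × 127 g/cup ≈ 714 g
whole-barley flour: (2 cup + 8 tbsp = 2.5 cup) × 5/2 × 120 g/cup = 750 g
granulated sugar: 12 oz × 5/2 × 28.35 g/oz ÷ 200 g/cup ≈ 4 cup
raisins: (2 tbsp + 2 tsp = 8/3 tbsp) × 5/2 ÷ 16 tbsp/cup × 165 g/cup ≈ 69 g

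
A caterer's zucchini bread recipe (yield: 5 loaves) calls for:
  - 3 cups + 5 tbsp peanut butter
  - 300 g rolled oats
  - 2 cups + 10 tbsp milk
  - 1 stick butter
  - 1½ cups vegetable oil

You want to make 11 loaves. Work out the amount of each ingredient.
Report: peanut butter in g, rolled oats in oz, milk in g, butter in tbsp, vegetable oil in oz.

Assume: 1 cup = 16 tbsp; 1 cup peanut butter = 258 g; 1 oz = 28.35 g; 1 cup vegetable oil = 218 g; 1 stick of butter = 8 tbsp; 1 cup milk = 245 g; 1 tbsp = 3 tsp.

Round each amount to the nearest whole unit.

Scaling factor: 11/5 = 2.2.
peanut butter: (3 cup + 5 tbsp = 3.3125 cup) × 11/5 × 258 g/cup ≈ 1880 g
rolled oats: 300 g × 11/5 ÷ 28.35 g/oz ≈ 23 oz
milk: (2 cup + 10 tbsp = 2.625 cup) × 11/5 × 245 g/cup ≈ 1415 g
butter: 1 stick × 11/5 × 8 tbsp/stick ≈ 18 tbsp
vegetable oil: 1.5 cup × 11/5 × 218 g/cup ÷ 28.35 g/oz ≈ 25 oz

peanut butter: 1880 g; rolled oats: 23 oz; milk: 1415 g; butter: 18 tbsp; vegetable oil: 25 oz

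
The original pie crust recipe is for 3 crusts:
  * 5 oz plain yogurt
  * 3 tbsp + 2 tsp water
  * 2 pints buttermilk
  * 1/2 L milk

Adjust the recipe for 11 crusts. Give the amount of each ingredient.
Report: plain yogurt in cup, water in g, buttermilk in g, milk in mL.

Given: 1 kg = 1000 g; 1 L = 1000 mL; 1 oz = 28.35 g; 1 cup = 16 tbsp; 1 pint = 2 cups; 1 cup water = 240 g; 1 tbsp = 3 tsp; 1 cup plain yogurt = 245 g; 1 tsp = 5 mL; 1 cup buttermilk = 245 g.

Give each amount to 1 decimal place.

Scaling factor: 11/3.
plain yogurt: 5 oz × 11/3 × 28.35 g/oz ÷ 245 g/cup ≈ 2.1 cup
water: (3 tbsp + 2 tsp = 11/3 tbsp) × 11/3 ÷ 16 tbsp/cup × 240 g/cup ≈ 201.7 g
buttermilk: 2 pint × 11/3 × 2 cup/pint × 245 g/cup ≈ 3593.3 g
milk: 0.5 L × 11/3 × 1000 mL/L ≈ 1833.3 mL

plain yogurt: 2.1 cup; water: 201.7 g; buttermilk: 3593.3 g; milk: 1833.3 mL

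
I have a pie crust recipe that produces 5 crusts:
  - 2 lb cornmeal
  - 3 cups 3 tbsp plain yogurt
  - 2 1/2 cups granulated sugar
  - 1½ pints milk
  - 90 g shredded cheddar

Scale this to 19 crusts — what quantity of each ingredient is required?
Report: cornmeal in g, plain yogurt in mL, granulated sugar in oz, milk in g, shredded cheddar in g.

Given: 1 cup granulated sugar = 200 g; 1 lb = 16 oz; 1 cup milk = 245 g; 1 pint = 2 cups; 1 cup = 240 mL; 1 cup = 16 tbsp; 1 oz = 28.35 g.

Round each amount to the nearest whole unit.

Scaling factor: 19/5 = 3.8.
cornmeal: 2 lb × 19/5 × 16 oz/lb × 28.35 g/oz ≈ 3447 g
plain yogurt: (3 cup + 3 tbsp = 3.1875 cup) × 19/5 × 240 mL/cup = 2907 mL
granulated sugar: 2.5 cup × 19/5 × 200 g/cup ÷ 28.35 g/oz ≈ 67 oz
milk: 1.5 pint × 19/5 × 2 cup/pint × 245 g/cup = 2793 g
shredded cheddar: 90 g × 19/5 = 342 g

cornmeal: 3447 g; plain yogurt: 2907 mL; granulated sugar: 67 oz; milk: 2793 g; shredded cheddar: 342 g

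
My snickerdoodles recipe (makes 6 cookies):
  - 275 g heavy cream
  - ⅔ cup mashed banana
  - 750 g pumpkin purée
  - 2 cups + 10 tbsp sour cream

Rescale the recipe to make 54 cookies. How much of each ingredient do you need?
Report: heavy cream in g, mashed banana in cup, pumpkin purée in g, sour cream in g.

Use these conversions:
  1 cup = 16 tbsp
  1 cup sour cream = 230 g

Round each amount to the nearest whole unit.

Scaling factor: 54/6 = 9.
heavy cream: 275 g × 9 = 2475 g
mashed banana: 2/3 cup × 9 = 6 cup
pumpkin purée: 750 g × 9 = 6750 g
sour cream: (2 cup + 10 tbsp = 2.625 cup) × 9 × 230 g/cup ≈ 5434 g

heavy cream: 2475 g; mashed banana: 6 cup; pumpkin purée: 6750 g; sour cream: 5434 g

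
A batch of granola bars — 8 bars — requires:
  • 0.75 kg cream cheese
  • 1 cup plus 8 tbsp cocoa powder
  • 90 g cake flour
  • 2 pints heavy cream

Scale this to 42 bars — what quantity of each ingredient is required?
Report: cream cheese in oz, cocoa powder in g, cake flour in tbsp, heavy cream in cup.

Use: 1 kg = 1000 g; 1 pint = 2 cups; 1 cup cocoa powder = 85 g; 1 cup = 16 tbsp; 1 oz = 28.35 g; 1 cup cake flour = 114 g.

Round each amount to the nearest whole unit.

cream cheese: 139 oz; cocoa powder: 669 g; cake flour: 66 tbsp; heavy cream: 21 cup

Scaling factor: 42/8 = 21/4 = 5.25.
cream cheese: 0.75 kg × 21/4 × 1000 g/kg ÷ 28.35 g/oz ≈ 139 oz
cocoa powder: (1 cup + 8 tbsp = 1.5 cup) × 21/4 × 85 g/cup ≈ 669 g
cake flour: 90 g × 21/4 ÷ 114 g/cup × 16 tbsp/cup ≈ 66 tbsp
heavy cream: 2 pint × 21/4 × 2 cup/pint = 21 cup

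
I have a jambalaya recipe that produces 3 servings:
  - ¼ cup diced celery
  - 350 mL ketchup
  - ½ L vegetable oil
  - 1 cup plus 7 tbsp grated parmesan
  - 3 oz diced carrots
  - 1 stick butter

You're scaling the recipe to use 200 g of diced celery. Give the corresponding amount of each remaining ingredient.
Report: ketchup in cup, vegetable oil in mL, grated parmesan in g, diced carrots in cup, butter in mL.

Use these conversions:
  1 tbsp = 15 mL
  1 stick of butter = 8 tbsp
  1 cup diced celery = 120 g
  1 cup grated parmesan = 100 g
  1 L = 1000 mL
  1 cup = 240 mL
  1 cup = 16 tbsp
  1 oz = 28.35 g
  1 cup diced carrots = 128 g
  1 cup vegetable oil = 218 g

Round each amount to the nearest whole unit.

ketchup: 10 cup; vegetable oil: 3333 mL; grated parmesan: 958 g; diced carrots: 4 cup; butter: 800 mL

The original recipe has 30 g of diced celery, so the scaling factor is 200 ÷ 30 = 20/3.
ketchup: 350 mL × 20/3 ÷ 240 mL/cup ≈ 10 cup
vegetable oil: 0.5 L × 20/3 × 1000 mL/L ≈ 3333 mL
grated parmesan: (1 cup + 7 tbsp = 1.4375 cup) × 20/3 × 100 g/cup ≈ 958 g
diced carrots: 3 oz × 20/3 × 28.35 g/oz ÷ 128 g/cup ≈ 4 cup
butter: 1 stick × 20/3 × 8 tbsp/stick × 15 mL/tbsp = 800 mL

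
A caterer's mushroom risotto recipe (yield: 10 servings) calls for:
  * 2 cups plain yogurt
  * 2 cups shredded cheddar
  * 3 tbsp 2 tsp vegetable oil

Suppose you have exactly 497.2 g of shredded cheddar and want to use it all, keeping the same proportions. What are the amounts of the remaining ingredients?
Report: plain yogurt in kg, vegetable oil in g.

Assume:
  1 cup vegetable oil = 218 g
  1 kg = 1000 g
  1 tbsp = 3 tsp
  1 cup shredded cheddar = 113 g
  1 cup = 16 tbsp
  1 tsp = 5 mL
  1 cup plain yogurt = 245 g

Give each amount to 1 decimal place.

plain yogurt: 1.1 kg; vegetable oil: 109.9 g

The original recipe has 226 g of shredded cheddar, so the scaling factor is 497.2 ÷ 226 = 11/5 = 2.2.
plain yogurt: 2 cup × 11/5 × 245 g/cup ÷ 1000 g/kg ≈ 1.1 kg
vegetable oil: (3 tbsp + 2 tsp = 11/3 tbsp) × 11/5 ÷ 16 tbsp/cup × 218 g/cup ≈ 109.9 g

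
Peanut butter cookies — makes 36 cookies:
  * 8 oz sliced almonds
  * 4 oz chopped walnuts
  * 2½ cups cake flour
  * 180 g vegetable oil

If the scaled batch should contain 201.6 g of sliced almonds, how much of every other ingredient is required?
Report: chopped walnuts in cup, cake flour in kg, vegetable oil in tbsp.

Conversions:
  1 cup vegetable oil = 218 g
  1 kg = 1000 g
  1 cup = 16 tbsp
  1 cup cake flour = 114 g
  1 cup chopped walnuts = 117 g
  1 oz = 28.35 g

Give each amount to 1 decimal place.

chopped walnuts: 0.9 cup; cake flour: 0.3 kg; vegetable oil: 11.7 tbsp

The original recipe has 226.8 g of sliced almonds, so the scaling factor is 201.6 ÷ 226.8 = 8/9.
chopped walnuts: 4 oz × 8/9 × 28.35 g/oz ÷ 117 g/cup ≈ 0.9 cup
cake flour: 2.5 cup × 8/9 × 114 g/cup ÷ 1000 g/kg ≈ 0.3 kg
vegetable oil: 180 g × 8/9 ÷ 218 g/cup × 16 tbsp/cup ≈ 11.7 tbsp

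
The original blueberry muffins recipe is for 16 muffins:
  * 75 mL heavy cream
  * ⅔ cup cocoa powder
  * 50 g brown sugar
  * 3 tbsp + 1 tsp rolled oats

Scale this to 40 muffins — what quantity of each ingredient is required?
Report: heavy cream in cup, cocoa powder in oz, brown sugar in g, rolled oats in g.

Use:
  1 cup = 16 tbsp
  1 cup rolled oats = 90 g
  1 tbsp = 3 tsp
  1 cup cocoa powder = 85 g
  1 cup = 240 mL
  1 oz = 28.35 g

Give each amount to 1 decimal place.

heavy cream: 0.8 cup; cocoa powder: 5.0 oz; brown sugar: 125.0 g; rolled oats: 46.9 g

Scaling factor: 40/16 = 5/2 = 2.5.
heavy cream: 75 mL × 5/2 ÷ 240 mL/cup ≈ 0.8 cup
cocoa powder: 2/3 cup × 5/2 × 85 g/cup ÷ 28.35 g/oz ≈ 5.0 oz
brown sugar: 50 g × 5/2 = 125.0 g
rolled oats: (3 tbsp + 1 tsp = 10/3 tbsp) × 5/2 ÷ 16 tbsp/cup × 90 g/cup ≈ 46.9 g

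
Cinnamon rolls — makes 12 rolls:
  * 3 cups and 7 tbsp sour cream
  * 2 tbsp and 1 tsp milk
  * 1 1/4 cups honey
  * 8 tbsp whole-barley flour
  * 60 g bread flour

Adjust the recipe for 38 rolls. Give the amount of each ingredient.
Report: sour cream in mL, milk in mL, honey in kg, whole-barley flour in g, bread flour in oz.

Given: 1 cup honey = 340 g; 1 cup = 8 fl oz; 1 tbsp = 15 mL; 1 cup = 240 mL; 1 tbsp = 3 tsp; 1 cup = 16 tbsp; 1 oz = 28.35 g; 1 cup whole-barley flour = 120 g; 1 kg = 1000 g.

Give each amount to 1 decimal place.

sour cream: 2612.5 mL; milk: 110.8 mL; honey: 1.3 kg; whole-barley flour: 190.0 g; bread flour: 6.7 oz

Scaling factor: 38/12 = 19/6.
sour cream: (3 cup + 7 tbsp = 3.4375 cup) × 19/6 × 240 mL/cup = 2612.5 mL
milk: (2 tbsp + 1 tsp = 7/3 tbsp) × 19/6 × 15 mL/tbsp ≈ 110.8 mL
honey: 1.25 cup × 19/6 × 340 g/cup ÷ 1000 g/kg ≈ 1.3 kg
whole-barley flour: 8 tbsp × 19/6 ÷ 16 tbsp/cup × 120 g/cup = 190.0 g
bread flour: 60 g × 19/6 ÷ 28.35 g/oz ≈ 6.7 oz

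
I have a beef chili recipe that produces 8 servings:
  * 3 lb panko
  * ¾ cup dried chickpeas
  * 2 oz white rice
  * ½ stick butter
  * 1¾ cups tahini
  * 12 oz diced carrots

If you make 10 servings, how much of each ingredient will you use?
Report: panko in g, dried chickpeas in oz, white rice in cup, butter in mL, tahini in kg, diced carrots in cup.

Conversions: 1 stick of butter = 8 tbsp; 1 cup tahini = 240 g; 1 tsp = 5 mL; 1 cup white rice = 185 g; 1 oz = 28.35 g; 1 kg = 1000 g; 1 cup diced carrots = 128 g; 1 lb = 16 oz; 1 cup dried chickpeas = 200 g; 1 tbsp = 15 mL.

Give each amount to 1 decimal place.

panko: 1701.0 g; dried chickpeas: 6.6 oz; white rice: 0.4 cup; butter: 75.0 mL; tahini: 0.5 kg; diced carrots: 3.3 cup

Scaling factor: 10/8 = 5/4 = 1.25.
panko: 3 lb × 5/4 × 16 oz/lb × 28.35 g/oz = 1701.0 g
dried chickpeas: 0.75 cup × 5/4 × 200 g/cup ÷ 28.35 g/oz ≈ 6.6 oz
white rice: 2 oz × 5/4 × 28.35 g/oz ÷ 185 g/cup ≈ 0.4 cup
butter: 0.5 stick × 5/4 × 8 tbsp/stick × 15 mL/tbsp = 75.0 mL
tahini: 1.75 cup × 5/4 × 240 g/cup ÷ 1000 g/kg ≈ 0.5 kg
diced carrots: 12 oz × 5/4 × 28.35 g/oz ÷ 128 g/cup ≈ 3.3 cup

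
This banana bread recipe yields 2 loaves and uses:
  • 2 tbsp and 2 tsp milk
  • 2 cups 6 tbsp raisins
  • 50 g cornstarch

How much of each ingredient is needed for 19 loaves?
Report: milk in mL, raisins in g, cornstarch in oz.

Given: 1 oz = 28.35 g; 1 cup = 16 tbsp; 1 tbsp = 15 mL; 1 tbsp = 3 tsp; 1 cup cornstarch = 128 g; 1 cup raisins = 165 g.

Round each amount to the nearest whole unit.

Scaling factor: 19/2 = 9.5.
milk: (2 tbsp + 2 tsp = 8/3 tbsp) × 19/2 × 15 mL/tbsp = 380 mL
raisins: (2 cup + 6 tbsp = 2.375 cup) × 19/2 × 165 g/cup ≈ 3723 g
cornstarch: 50 g × 19/2 ÷ 28.35 g/oz ≈ 17 oz

milk: 380 mL; raisins: 3723 g; cornstarch: 17 oz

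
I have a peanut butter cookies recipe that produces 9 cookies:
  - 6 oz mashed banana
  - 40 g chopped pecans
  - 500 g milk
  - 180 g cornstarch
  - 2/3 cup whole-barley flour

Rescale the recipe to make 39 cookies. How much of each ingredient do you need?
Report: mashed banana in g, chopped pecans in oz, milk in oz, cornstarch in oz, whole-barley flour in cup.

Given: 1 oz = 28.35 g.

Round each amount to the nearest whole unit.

mashed banana: 737 g; chopped pecans: 6 oz; milk: 76 oz; cornstarch: 28 oz; whole-barley flour: 3 cup

Scaling factor: 39/9 = 13/3.
mashed banana: 6 oz × 13/3 × 28.35 g/oz ≈ 737 g
chopped pecans: 40 g × 13/3 ÷ 28.35 g/oz ≈ 6 oz
milk: 500 g × 13/3 ÷ 28.35 g/oz ≈ 76 oz
cornstarch: 180 g × 13/3 ÷ 28.35 g/oz ≈ 28 oz
whole-barley flour: 2/3 cup × 13/3 ≈ 3 cup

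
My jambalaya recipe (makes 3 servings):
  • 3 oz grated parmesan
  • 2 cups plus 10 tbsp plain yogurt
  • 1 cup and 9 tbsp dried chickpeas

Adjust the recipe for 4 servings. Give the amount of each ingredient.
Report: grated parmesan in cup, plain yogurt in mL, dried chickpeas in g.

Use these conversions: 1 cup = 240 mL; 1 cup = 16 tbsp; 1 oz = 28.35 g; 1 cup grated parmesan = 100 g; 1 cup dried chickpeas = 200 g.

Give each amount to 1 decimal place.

Scaling factor: 4/3.
grated parmesan: 3 oz × 4/3 × 28.35 g/oz ÷ 100 g/cup ≈ 1.1 cup
plain yogurt: (2 cup + 10 tbsp = 2.625 cup) × 4/3 × 240 mL/cup = 840.0 mL
dried chickpeas: (1 cup + 9 tbsp = 1.5625 cup) × 4/3 × 200 g/cup ≈ 416.7 g

grated parmesan: 1.1 cup; plain yogurt: 840.0 mL; dried chickpeas: 416.7 g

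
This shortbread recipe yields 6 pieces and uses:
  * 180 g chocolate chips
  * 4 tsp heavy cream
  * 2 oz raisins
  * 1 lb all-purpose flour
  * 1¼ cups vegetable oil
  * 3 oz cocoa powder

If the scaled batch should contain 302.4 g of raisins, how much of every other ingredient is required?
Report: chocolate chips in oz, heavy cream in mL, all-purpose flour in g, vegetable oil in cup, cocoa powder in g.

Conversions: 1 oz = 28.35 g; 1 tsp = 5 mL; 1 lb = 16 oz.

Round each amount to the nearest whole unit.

chocolate chips: 34 oz; heavy cream: 107 mL; all-purpose flour: 2419 g; vegetable oil: 7 cup; cocoa powder: 454 g

The original recipe has 56.7 g of raisins, so the scaling factor is 302.4 ÷ 56.7 = 16/3.
chocolate chips: 180 g × 16/3 ÷ 28.35 g/oz ≈ 34 oz
heavy cream: 4 tsp × 16/3 × 5 mL/tsp ≈ 107 mL
all-purpose flour: 1 lb × 16/3 × 16 oz/lb × 28.35 g/oz ≈ 2419 g
vegetable oil: 1.25 cup × 16/3 ≈ 7 cup
cocoa powder: 3 oz × 16/3 × 28.35 g/oz ≈ 454 g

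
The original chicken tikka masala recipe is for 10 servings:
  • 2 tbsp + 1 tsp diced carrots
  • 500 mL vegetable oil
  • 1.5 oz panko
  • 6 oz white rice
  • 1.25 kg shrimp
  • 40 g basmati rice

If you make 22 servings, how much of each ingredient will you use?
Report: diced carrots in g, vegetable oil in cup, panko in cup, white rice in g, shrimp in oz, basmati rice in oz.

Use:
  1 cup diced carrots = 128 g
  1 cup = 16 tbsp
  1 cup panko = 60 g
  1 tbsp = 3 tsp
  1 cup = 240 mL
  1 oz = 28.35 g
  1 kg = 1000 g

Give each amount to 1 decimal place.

diced carrots: 41.1 g; vegetable oil: 4.6 cup; panko: 1.6 cup; white rice: 374.2 g; shrimp: 97.0 oz; basmati rice: 3.1 oz

Scaling factor: 22/10 = 11/5 = 2.2.
diced carrots: (2 tbsp + 1 tsp = 7/3 tbsp) × 11/5 ÷ 16 tbsp/cup × 128 g/cup ≈ 41.1 g
vegetable oil: 500 mL × 11/5 ÷ 240 mL/cup ≈ 4.6 cup
panko: 1.5 oz × 11/5 × 28.35 g/oz ÷ 60 g/cup ≈ 1.6 cup
white rice: 6 oz × 11/5 × 28.35 g/oz ≈ 374.2 g
shrimp: 1.25 kg × 11/5 × 1000 g/kg ÷ 28.35 g/oz ≈ 97.0 oz
basmati rice: 40 g × 11/5 ÷ 28.35 g/oz ≈ 3.1 oz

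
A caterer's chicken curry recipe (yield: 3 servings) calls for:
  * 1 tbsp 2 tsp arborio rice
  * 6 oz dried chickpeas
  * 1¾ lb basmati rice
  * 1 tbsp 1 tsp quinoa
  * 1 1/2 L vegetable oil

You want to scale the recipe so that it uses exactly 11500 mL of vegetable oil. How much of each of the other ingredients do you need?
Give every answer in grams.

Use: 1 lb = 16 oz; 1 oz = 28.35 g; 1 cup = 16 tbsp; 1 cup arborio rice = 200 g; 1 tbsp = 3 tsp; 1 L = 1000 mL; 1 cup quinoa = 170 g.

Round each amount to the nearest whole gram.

arborio rice: 160 g; dried chickpeas: 1304 g; basmati rice: 6086 g; quinoa: 109 g

The original recipe has 1500 mL of vegetable oil, so the scaling factor is 11500 ÷ 1500 = 23/3.
arborio rice: (1 tbsp + 2 tsp = 5/3 tbsp) × 23/3 ÷ 16 tbsp/cup × 200 g/cup ≈ 160 g
dried chickpeas: 6 oz × 23/3 × 28.35 g/oz ≈ 1304 g
basmati rice: 1.75 lb × 23/3 × 16 oz/lb × 28.35 g/oz ≈ 6086 g
quinoa: (1 tbsp + 1 tsp = 4/3 tbsp) × 23/3 ÷ 16 tbsp/cup × 170 g/cup ≈ 109 g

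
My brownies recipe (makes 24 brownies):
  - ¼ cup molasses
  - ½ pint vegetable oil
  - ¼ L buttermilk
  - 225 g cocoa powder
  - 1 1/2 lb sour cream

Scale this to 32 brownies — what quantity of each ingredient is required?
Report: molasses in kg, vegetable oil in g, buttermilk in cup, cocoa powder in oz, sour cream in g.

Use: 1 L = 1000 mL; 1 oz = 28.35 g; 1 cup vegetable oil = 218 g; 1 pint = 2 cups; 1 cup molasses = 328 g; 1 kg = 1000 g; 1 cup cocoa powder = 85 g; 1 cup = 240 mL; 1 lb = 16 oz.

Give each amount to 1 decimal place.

molasses: 0.1 kg; vegetable oil: 290.7 g; buttermilk: 1.4 cup; cocoa powder: 10.6 oz; sour cream: 907.2 g

Scaling factor: 32/24 = 4/3.
molasses: 0.25 cup × 4/3 × 328 g/cup ÷ 1000 g/kg ≈ 0.1 kg
vegetable oil: 0.5 pint × 4/3 × 2 cup/pint × 218 g/cup ≈ 290.7 g
buttermilk: 0.25 L × 4/3 × 1000 mL/L ÷ 240 mL/cup ≈ 1.4 cup
cocoa powder: 225 g × 4/3 ÷ 28.35 g/oz ≈ 10.6 oz
sour cream: 1.5 lb × 4/3 × 16 oz/lb × 28.35 g/oz = 907.2 g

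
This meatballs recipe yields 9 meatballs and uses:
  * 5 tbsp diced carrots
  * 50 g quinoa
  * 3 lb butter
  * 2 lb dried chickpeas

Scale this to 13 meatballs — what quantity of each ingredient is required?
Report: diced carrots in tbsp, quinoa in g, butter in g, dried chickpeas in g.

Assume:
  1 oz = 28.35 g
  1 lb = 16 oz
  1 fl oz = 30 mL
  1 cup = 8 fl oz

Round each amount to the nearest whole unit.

Scaling factor: 13/9.
diced carrots: 5 tbsp × 13/9 ≈ 7 tbsp
quinoa: 50 g × 13/9 ≈ 72 g
butter: 3 lb × 13/9 × 16 oz/lb × 28.35 g/oz ≈ 1966 g
dried chickpeas: 2 lb × 13/9 × 16 oz/lb × 28.35 g/oz ≈ 1310 g

diced carrots: 7 tbsp; quinoa: 72 g; butter: 1966 g; dried chickpeas: 1310 g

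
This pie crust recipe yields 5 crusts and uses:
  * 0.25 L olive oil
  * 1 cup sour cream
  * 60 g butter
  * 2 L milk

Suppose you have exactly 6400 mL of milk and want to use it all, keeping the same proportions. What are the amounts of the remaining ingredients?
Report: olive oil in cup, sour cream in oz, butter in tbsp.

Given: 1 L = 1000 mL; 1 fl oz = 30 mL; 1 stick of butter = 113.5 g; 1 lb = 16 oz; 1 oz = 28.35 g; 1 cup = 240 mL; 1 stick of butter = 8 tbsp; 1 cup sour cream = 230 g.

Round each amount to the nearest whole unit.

The original recipe has 2000 mL of milk, so the scaling factor is 6400 ÷ 2000 = 16/5 = 3.2.
olive oil: 0.25 L × 16/5 × 1000 mL/L ÷ 240 mL/cup ≈ 3 cup
sour cream: 1 cup × 16/5 × 230 g/cup ÷ 28.35 g/oz ≈ 26 oz
butter: 60 g × 16/5 ÷ 113.5 g/stick × 8 tbsp/stick ≈ 14 tbsp

olive oil: 3 cup; sour cream: 26 oz; butter: 14 tbsp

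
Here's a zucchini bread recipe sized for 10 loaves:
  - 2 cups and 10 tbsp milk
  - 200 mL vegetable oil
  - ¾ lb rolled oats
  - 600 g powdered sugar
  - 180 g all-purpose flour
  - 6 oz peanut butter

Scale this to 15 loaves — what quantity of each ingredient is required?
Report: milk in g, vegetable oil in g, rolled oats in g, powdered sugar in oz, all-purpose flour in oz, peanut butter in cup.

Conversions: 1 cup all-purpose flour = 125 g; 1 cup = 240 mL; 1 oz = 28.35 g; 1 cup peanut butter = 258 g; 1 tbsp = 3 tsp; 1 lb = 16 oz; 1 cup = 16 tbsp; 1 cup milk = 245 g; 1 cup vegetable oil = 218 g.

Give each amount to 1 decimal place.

Scaling factor: 15/10 = 3/2 = 1.5.
milk: (2 cup + 10 tbsp = 2.625 cup) × 3/2 × 245 g/cup ≈ 964.7 g
vegetable oil: 200 mL × 3/2 ÷ 240 mL/cup × 218 g/cup = 272.5 g
rolled oats: 0.75 lb × 3/2 × 16 oz/lb × 28.35 g/oz = 510.3 g
powdered sugar: 600 g × 3/2 ÷ 28.35 g/oz ≈ 31.7 oz
all-purpose flour: 180 g × 3/2 ÷ 28.35 g/oz ≈ 9.5 oz
peanut butter: 6 oz × 3/2 × 28.35 g/oz ÷ 258 g/cup ≈ 1.0 cup

milk: 964.7 g; vegetable oil: 272.5 g; rolled oats: 510.3 g; powdered sugar: 31.7 oz; all-purpose flour: 9.5 oz; peanut butter: 1.0 cup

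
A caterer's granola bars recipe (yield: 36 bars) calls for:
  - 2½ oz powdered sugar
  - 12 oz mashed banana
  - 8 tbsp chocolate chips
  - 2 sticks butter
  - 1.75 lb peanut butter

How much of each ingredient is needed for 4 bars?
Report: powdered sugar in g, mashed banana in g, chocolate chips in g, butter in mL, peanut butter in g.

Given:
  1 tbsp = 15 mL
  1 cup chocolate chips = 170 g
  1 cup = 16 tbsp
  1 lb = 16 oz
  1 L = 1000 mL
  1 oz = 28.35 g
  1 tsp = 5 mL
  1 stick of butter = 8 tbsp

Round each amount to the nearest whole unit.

powdered sugar: 8 g; mashed banana: 38 g; chocolate chips: 9 g; butter: 27 mL; peanut butter: 88 g

Scaling factor: 4/36 = 1/9.
powdered sugar: 2.5 oz × 1/9 × 28.35 g/oz ≈ 8 g
mashed banana: 12 oz × 1/9 × 28.35 g/oz ≈ 38 g
chocolate chips: 8 tbsp × 1/9 ÷ 16 tbsp/cup × 170 g/cup ≈ 9 g
butter: 2 stick × 1/9 × 8 tbsp/stick × 15 mL/tbsp ≈ 27 mL
peanut butter: 1.75 lb × 1/9 × 16 oz/lb × 28.35 g/oz ≈ 88 g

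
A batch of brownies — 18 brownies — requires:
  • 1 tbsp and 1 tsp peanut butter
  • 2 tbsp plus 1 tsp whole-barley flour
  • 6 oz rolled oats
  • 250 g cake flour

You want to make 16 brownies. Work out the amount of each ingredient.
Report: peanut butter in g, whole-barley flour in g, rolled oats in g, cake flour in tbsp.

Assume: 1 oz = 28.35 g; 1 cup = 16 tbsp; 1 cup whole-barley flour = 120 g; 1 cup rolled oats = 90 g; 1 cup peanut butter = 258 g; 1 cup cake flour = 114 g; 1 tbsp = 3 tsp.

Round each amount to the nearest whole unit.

peanut butter: 19 g; whole-barley flour: 16 g; rolled oats: 151 g; cake flour: 31 tbsp

Scaling factor: 16/18 = 8/9.
peanut butter: (1 tbsp + 1 tsp = 4/3 tbsp) × 8/9 ÷ 16 tbsp/cup × 258 g/cup ≈ 19 g
whole-barley flour: (2 tbsp + 1 tsp = 7/3 tbsp) × 8/9 ÷ 16 tbsp/cup × 120 g/cup ≈ 16 g
rolled oats: 6 oz × 8/9 × 28.35 g/oz ≈ 151 g
cake flour: 250 g × 8/9 ÷ 114 g/cup × 16 tbsp/cup ≈ 31 tbsp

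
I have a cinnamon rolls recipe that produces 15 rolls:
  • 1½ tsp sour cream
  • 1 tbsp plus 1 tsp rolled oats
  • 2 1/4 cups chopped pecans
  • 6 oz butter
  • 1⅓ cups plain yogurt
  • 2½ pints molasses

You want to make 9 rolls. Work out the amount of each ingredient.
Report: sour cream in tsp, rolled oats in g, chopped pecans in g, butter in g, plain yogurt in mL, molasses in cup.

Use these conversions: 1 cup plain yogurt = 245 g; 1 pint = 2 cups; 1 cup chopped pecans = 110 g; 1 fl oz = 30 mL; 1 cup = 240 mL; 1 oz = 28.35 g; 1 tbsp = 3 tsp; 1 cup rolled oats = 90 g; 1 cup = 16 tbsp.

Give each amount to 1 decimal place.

Scaling factor: 9/15 = 3/5 = 0.6.
sour cream: 1.5 tsp × 3/5 = 0.9 tsp
rolled oats: (1 tbsp + 1 tsp = 4/3 tbsp) × 3/5 ÷ 16 tbsp/cup × 90 g/cup = 4.5 g
chopped pecans: 2.25 cup × 3/5 × 110 g/cup = 148.5 g
butter: 6 oz × 3/5 × 28.35 g/oz ≈ 102.1 g
plain yogurt: 4/3 cup × 3/5 × 240 mL/cup = 192.0 mL
molasses: 2.5 pint × 3/5 × 2 cup/pint = 3.0 cup

sour cream: 0.9 tsp; rolled oats: 4.5 g; chopped pecans: 148.5 g; butter: 102.1 g; plain yogurt: 192.0 mL; molasses: 3.0 cup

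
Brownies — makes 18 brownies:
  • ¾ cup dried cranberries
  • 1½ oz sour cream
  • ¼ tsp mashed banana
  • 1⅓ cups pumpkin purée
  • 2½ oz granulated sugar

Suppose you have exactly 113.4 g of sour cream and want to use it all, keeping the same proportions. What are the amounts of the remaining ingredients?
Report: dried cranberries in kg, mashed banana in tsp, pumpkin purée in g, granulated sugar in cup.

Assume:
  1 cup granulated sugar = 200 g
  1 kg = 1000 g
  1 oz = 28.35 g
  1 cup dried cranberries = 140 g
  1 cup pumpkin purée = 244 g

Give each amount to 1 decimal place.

The original recipe has 42.525 g of sour cream, so the scaling factor is 113.4 ÷ 42.525 = 8/3.
dried cranberries: 0.75 cup × 8/3 × 140 g/cup ÷ 1000 g/kg ≈ 0.3 kg
mashed banana: 0.25 tsp × 8/3 ≈ 0.7 tsp
pumpkin purée: 4/3 cup × 8/3 × 244 g/cup ≈ 867.6 g
granulated sugar: 2.5 oz × 8/3 × 28.35 g/oz ÷ 200 g/cup ≈ 0.9 cup

dried cranberries: 0.3 kg; mashed banana: 0.7 tsp; pumpkin purée: 867.6 g; granulated sugar: 0.9 cup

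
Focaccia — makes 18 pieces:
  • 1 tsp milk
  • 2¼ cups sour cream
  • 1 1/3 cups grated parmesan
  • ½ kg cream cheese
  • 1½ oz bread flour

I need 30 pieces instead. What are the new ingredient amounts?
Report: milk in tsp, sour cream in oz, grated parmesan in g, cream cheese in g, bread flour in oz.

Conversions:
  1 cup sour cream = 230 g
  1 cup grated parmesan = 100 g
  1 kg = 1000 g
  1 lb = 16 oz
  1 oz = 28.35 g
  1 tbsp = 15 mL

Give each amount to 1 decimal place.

Scaling factor: 30/18 = 5/3.
milk: 1 tsp × 5/3 ≈ 1.7 tsp
sour cream: 2.25 cup × 5/3 × 230 g/cup ÷ 28.35 g/oz ≈ 30.4 oz
grated parmesan: 4/3 cup × 5/3 × 100 g/cup ≈ 222.2 g
cream cheese: 0.5 kg × 5/3 × 1000 g/kg ≈ 833.3 g
bread flour: 1.5 oz × 5/3 = 2.5 oz

milk: 1.7 tsp; sour cream: 30.4 oz; grated parmesan: 222.2 g; cream cheese: 833.3 g; bread flour: 2.5 oz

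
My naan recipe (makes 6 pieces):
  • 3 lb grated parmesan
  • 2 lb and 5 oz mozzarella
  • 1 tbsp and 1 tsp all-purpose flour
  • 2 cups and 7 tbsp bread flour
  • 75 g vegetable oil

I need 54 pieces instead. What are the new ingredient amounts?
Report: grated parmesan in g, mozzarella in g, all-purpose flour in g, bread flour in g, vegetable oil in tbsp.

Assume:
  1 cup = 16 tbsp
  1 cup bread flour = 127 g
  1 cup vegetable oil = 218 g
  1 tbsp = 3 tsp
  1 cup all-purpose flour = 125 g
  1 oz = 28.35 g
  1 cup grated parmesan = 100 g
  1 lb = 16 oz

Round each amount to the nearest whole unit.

grated parmesan: 12247 g; mozzarella: 9441 g; all-purpose flour: 94 g; bread flour: 2786 g; vegetable oil: 50 tbsp

Scaling factor: 54/6 = 9.
grated parmesan: 3 lb × 9 × 16 oz/lb × 28.35 g/oz ≈ 12247 g
mozzarella: (2 lb + 5 oz = 2.3125 lb) × 9 × 16 oz/lb × 28.35 g/oz ≈ 9441 g
all-purpose flour: (1 tbsp + 1 tsp = 4/3 tbsp) × 9 ÷ 16 tbsp/cup × 125 g/cup ≈ 94 g
bread flour: (2 cup + 7 tbsp = 2.4375 cup) × 9 × 127 g/cup ≈ 2786 g
vegetable oil: 75 g × 9 ÷ 218 g/cup × 16 tbsp/cup ≈ 50 tbsp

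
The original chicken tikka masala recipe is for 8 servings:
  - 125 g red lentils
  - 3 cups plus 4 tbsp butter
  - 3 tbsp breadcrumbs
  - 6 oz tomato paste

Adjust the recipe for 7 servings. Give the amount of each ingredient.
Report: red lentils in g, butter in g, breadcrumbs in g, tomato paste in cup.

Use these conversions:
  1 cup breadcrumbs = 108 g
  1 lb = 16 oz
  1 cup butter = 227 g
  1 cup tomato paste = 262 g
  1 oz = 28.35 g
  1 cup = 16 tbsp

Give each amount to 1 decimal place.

Scaling factor: 7/8 = 0.875.
red lentils: 125 g × 7/8 ≈ 109.4 g
butter: (3 cup + 4 tbsp = 3.25 cup) × 7/8 × 227 g/cup ≈ 645.5 g
breadcrumbs: 3 tbsp × 7/8 ÷ 16 tbsp/cup × 108 g/cup ≈ 17.7 g
tomato paste: 6 oz × 7/8 × 28.35 g/oz ÷ 262 g/cup ≈ 0.6 cup

red lentils: 109.4 g; butter: 645.5 g; breadcrumbs: 17.7 g; tomato paste: 0.6 cup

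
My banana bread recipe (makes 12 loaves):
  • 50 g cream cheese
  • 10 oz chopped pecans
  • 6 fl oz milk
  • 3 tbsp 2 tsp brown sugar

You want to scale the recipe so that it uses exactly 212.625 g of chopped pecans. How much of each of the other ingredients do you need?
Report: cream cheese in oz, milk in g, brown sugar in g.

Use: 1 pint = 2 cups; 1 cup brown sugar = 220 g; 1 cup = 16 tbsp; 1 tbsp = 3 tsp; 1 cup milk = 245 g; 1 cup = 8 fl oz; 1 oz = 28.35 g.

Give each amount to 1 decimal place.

cream cheese: 1.3 oz; milk: 137.8 g; brown sugar: 37.8 g

The original recipe has 283.5 g of chopped pecans, so the scaling factor is 212.625 ÷ 283.5 = 3/4 = 0.75.
cream cheese: 50 g × 3/4 ÷ 28.35 g/oz ≈ 1.3 oz
milk: 6 fl oz × 3/4 ÷ 8 fl oz/cup × 245 g/cup ≈ 137.8 g
brown sugar: (3 tbsp + 2 tsp = 11/3 tbsp) × 3/4 ÷ 16 tbsp/cup × 220 g/cup ≈ 37.8 g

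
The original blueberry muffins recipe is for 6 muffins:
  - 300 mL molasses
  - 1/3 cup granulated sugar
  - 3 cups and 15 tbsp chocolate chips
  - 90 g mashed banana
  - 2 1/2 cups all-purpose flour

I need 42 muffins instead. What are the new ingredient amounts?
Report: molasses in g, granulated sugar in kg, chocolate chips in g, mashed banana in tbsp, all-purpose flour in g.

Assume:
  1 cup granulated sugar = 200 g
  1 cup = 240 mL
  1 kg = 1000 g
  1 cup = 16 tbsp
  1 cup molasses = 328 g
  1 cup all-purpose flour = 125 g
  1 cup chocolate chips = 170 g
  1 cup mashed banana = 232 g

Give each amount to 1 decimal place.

Scaling factor: 42/6 = 7.
molasses: 300 mL × 7 ÷ 240 mL/cup × 328 g/cup = 2870.0 g
granulated sugar: 1/3 cup × 7 × 200 g/cup ÷ 1000 g/kg ≈ 0.5 kg
chocolate chips: (3 cup + 15 tbsp = 3.9375 cup) × 7 × 170 g/cup ≈ 4685.6 g
mashed banana: 90 g × 7 ÷ 232 g/cup × 16 tbsp/cup ≈ 43.4 tbsp
all-purpose flour: 2.5 cup × 7 × 125 g/cup = 2187.5 g

molasses: 2870.0 g; granulated sugar: 0.5 kg; chocolate chips: 4685.6 g; mashed banana: 43.4 tbsp; all-purpose flour: 2187.5 g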